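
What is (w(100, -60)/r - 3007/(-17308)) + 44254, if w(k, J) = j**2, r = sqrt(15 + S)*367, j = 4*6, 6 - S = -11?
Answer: 765951239/17308 + 72*sqrt(2)/367 ≈ 44254.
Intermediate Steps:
S = 17 (S = 6 - 1*(-11) = 6 + 11 = 17)
j = 24
r = 1468*sqrt(2) (r = sqrt(15 + 17)*367 = sqrt(32)*367 = (4*sqrt(2))*367 = 1468*sqrt(2) ≈ 2076.1)
w(k, J) = 576 (w(k, J) = 24**2 = 576)
(w(100, -60)/r - 3007/(-17308)) + 44254 = (576/((1468*sqrt(2))) - 3007/(-17308)) + 44254 = (576*(sqrt(2)/2936) - 3007*(-1/17308)) + 44254 = (72*sqrt(2)/367 + 3007/17308) + 44254 = (3007/17308 + 72*sqrt(2)/367) + 44254 = 765951239/17308 + 72*sqrt(2)/367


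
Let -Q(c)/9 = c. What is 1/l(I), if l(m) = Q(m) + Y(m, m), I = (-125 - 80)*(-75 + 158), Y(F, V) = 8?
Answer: 1/153143 ≈ 6.5298e-6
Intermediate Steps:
Q(c) = -9*c
I = -17015 (I = -205*83 = -17015)
l(m) = 8 - 9*m (l(m) = -9*m + 8 = 8 - 9*m)
1/l(I) = 1/(8 - 9*(-17015)) = 1/(8 + 153135) = 1/153143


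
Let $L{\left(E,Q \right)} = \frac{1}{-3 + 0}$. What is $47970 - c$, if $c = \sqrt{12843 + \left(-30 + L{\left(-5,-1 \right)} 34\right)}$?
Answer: $47970 - \frac{\sqrt{115215}}{3} \approx 47857.0$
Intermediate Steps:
$L{\left(E,Q \right)} = - \frac{1}{3}$ ($L{\left(E,Q \right)} = \frac{1}{-3} = - \frac{1}{3}$)
$c = \frac{\sqrt{115215}}{3}$ ($c = \sqrt{12843 - \frac{124}{3}} = \sqrt{\frac{38405}{3}} = \frac{\sqrt{115215}}{3} \approx 113.14$)
$47970 - c = 47970 - \frac{\sqrt{115215}}{3}$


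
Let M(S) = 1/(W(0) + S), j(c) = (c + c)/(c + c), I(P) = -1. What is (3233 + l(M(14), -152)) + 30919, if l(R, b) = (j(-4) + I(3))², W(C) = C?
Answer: 34152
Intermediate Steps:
j(c) = 1 (j(c) = (2*c)/((2*c)) = (2*c)*(1/(2*c)) = 1)
M(S) = 1/S (M(S) = 1/(0 + S) = 1/S)
l(R, b) = 0 (l(R, b) = (1 - 1)² = 0² = 0)
(3233 + l(M(14), -152)) + 30919 = (3233 + 0) + 30919 = 3233 + 30919 = 34152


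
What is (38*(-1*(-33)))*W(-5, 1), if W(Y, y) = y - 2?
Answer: -1254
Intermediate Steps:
W(Y, y) = -2 + y
(38*(-1*(-33)))*W(-5, 1) = (38*(-1*(-33)))*(-2 + 1) = (38*33)*(-1) = 1254*(-1) = -1254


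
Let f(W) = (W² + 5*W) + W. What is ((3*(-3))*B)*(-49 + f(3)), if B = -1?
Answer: -198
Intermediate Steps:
f(W) = W² + 6*W
((3*(-3))*B)*(-49 + f(3)) = ((3*(-3))*(-1))*(-49 + 3*(6 + 3)) = (-9*(-1))*(-49 + 3*9) = 9*(-49 + 27) = 9*(-22) = -198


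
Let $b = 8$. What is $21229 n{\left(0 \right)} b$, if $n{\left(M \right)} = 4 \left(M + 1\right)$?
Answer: $679328$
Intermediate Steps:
$n{\left(M \right)} = 4 + 4 M$ ($n{\left(M \right)} = 4 \left(1 + M\right) = 4 + 4 M$)
$21229 n{\left(0 \right)} b = 21229 \left(4 + 4 \cdot 0\right) 8 = 21229 \left(4 + 0\right) 8 = 21229 \cdot 4 \cdot 8 = 21229 \cdot 32 = 679328$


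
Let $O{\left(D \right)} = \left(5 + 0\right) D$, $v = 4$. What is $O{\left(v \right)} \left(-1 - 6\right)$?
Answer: $-140$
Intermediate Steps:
$O{\left(D \right)} = 5 D$
$O{\left(v \right)} \left(-1 - 6\right) = 5 \cdot 4 \left(-1 - 6\right) = 20 \left(-7\right) = -140$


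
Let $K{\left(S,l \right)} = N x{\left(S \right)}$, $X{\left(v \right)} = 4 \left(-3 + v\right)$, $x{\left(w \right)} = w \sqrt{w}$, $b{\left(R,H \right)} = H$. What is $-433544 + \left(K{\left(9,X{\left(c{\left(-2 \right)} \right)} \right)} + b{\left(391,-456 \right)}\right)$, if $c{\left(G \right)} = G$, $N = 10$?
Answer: $-433730$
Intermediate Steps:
$x{\left(w \right)} = w^{\frac{3}{2}}$
$X{\left(v \right)} = -12 + 4 v$
$K{\left(S,l \right)} = 10 S^{\frac{3}{2}}$
$-433544 + \left(K{\left(9,X{\left(c{\left(-2 \right)} \right)} \right)} + b{\left(391,-456 \right)}\right) = -433544 - \left(456 - 10 \cdot 9^{\frac{3}{2}}\right) = -433544 + \left(10 \cdot 27 - 456\right) = -433544 + \left(270 - 456\right) = -433544 - 186 = -433730$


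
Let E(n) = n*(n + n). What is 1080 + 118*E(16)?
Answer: 61496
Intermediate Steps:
E(n) = 2*n**2 (E(n) = n*(2*n) = 2*n**2)
1080 + 118*E(16) = 1080 + 118*(2*16**2) = 1080 + 118*(2*256) = 1080 + 118*512 = 1080 + 60416 = 61496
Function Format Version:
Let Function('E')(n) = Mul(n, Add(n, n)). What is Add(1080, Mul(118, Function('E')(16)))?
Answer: 61496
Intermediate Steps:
Function('E')(n) = Mul(2, Pow(n, 2)) (Function('E')(n) = Mul(n, Mul(2, n)) = Mul(2, Pow(n, 2)))
Add(1080, Mul(118, Function('E')(16))) = Add(1080, Mul(118, Mul(2, Pow(16, 2)))) = Add(1080, Mul(118, Mul(2, 256))) = Add(1080, Mul(118, 512)) = Add(1080, 60416) = 61496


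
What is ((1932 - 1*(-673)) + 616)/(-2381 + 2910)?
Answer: 3221/529 ≈ 6.0888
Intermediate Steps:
((1932 - 1*(-673)) + 616)/(-2381 + 2910) = ((1932 + 673) + 616)/529 = (2605 + 616)*(1/529) = 3221*(1/529) = 3221/529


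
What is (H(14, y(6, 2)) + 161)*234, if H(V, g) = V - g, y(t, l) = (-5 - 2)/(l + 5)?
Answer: 41184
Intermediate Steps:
y(t, l) = -7/(5 + l)
(H(14, y(6, 2)) + 161)*234 = ((14 - (-7)/(5 + 2)) + 161)*234 = ((14 - (-7)/7) + 161)*234 = ((14 - 1*(-1)) + 161)*234 = ((14 + 1) + 161)*234 = (15 + 161)*234 = 176*234 = 41184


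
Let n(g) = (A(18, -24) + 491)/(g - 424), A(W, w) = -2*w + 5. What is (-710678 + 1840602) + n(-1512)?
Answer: 136720770/121 ≈ 1.1299e+6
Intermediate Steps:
A(W, w) = 5 - 2*w
n(g) = 544/(-424 + g) (n(g) = ((5 - 2*(-24)) + 491)/(g - 424) = ((5 + 48) + 491)/(-424 + g) = (53 + 491)/(-424 + g) = 544/(-424 + g))
(-710678 + 1840602) + n(-1512) = (-710678 + 1840602) + 544/(-424 - 1512) = 1129924 + 544/(-1936) = 1129924 + 544*(-1/1936) = 1129924 - 34/121 = 136720770/121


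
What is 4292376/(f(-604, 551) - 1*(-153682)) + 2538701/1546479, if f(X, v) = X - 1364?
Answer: 319237537619/10664659773 ≈ 29.934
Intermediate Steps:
f(X, v) = -1364 + X
4292376/(f(-604, 551) - 1*(-153682)) + 2538701/1546479 = 4292376/((-1364 - 604) - 1*(-153682)) + 2538701/1546479 = 4292376/(-1968 + 153682) + 2538701*(1/1546479) = 4292376/151714 + 230791/140589 = 4292376*(1/151714) + 230791/140589 = 2146188/75857 + 230791/140589 = 319237537619/10664659773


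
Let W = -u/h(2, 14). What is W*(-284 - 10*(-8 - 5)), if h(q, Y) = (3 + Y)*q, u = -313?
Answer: -24101/17 ≈ -1417.7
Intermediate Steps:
h(q, Y) = q*(3 + Y)
W = 313/34 (W = -(-313)/(2*(3 + 14)) = -(-313)/(2*17) = -(-313)/34 = -1*(-313/34) = 313/34 ≈ 9.2059)
W*(-284 - 10*(-8 - 5)) = 313*(-284 - 10*(-8 - 5))/34 = 313*(-284 - 10*(-13))/34 = 313*(-284 + 130)/34 = (313/34)*(-154) = -24101/17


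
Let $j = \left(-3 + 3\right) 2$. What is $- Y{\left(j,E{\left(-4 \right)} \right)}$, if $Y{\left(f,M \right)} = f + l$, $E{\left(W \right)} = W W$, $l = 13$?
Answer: $-13$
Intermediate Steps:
$E{\left(W \right)} = W^{2}$
$j = 0$ ($j = 0 \cdot 2 = 0$)
$Y{\left(f,M \right)} = 13 + f$ ($Y{\left(f,M \right)} = f + 13 = 13 + f$)
$- Y{\left(j,E{\left(-4 \right)} \right)} = - (13 + 0) = \left(-1\right) 13 = -13$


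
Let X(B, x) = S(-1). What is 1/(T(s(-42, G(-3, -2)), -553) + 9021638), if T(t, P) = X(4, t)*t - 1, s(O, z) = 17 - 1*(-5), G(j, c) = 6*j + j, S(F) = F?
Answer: 1/9021615 ≈ 1.1084e-7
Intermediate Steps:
G(j, c) = 7*j
X(B, x) = -1
s(O, z) = 22 (s(O, z) = 17 + 5 = 22)
T(t, P) = -1 - t (T(t, P) = -t - 1 = -1 - t)
1/(T(s(-42, G(-3, -2)), -553) + 9021638) = 1/((-1 - 1*22) + 9021638) = 1/((-1 - 22) + 9021638) = 1/(-23 + 9021638) = 1/9021615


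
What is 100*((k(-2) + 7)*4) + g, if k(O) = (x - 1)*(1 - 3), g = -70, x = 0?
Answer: 3530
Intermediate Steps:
k(O) = 2 (k(O) = (0 - 1)*(1 - 3) = -1*(-2) = 2)
100*((k(-2) + 7)*4) + g = 100*((2 + 7)*4) - 70 = 100*(9*4) - 70 = 100*36 - 70 = 3600 - 70 = 3530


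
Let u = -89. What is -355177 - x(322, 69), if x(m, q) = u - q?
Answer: -355019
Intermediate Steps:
x(m, q) = -89 - q
-355177 - x(322, 69) = -355177 - (-89 - 1*69) = -355177 - (-89 - 69) = -355177 - 1*(-158) = -355177 + 158 = -355019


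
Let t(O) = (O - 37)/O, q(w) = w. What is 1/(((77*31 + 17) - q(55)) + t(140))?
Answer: 140/328963 ≈ 0.00042558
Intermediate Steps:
t(O) = (-37 + O)/O
1/(((77*31 + 17) - q(55)) + t(140)) = 1/(((77*31 + 17) - 1*55) + (-37 + 140)/140) = 1/(((2387 + 17) - 55) + (1/140)*103) = 1/((2404 - 55) + 103/140) = 1/(2349 + 103/140) = 1/(328963/140) = 140/328963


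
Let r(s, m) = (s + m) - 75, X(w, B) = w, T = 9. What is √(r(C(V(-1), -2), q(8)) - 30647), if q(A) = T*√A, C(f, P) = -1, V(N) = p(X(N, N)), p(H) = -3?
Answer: √(-30723 + 18*√2) ≈ 175.21*I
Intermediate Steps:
V(N) = -3
q(A) = 9*√A
r(s, m) = -75 + m + s (r(s, m) = (m + s) - 75 = -75 + m + s)
√(r(C(V(-1), -2), q(8)) - 30647) = √((-75 + 9*√8 - 1) - 30647) = √((-75 + 9*(2*√2) - 1) - 30647) = √((-75 + 18*√2 - 1) - 30647) = √((-76 + 18*√2) - 30647) = √(-30723 + 18*√2)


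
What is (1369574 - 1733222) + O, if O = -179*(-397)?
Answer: -292585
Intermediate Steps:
O = 71063
(1369574 - 1733222) + O = (1369574 - 1733222) + 71063 = -363648 + 71063 = -292585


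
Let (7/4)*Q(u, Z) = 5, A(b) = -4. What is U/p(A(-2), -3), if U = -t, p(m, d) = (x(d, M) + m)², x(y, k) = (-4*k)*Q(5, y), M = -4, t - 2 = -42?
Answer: 245/10658 ≈ 0.022987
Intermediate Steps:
t = -40 (t = 2 - 42 = -40)
Q(u, Z) = 20/7 (Q(u, Z) = (4/7)*5 = 20/7)
x(y, k) = -80*k/7 (x(y, k) = -4*k*(20/7) = -80*k/7)
p(m, d) = (320/7 + m)² (p(m, d) = (-80/7*(-4) + m)² = (320/7 + m)²)
U = 40 (U = -1*(-40) = 40)
U/p(A(-2), -3) = 40/(((320 + 7*(-4))²/49)) = 40/(((320 - 28)²/49)) = 40/(((1/49)*292²)) = 40/(((1/49)*85264)) = 40/(85264/49) = 40*(49/85264) = 245/10658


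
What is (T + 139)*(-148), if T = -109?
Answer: -4440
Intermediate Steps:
(T + 139)*(-148) = (-109 + 139)*(-148) = 30*(-148) = -4440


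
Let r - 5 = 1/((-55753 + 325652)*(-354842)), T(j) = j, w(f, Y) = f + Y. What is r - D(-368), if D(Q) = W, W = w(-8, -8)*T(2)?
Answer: 3543545535445/95771500958 ≈ 37.000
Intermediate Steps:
w(f, Y) = Y + f
W = -32 (W = (-8 - 8)*2 = -16*2 = -32)
D(Q) = -32
r = 478857504789/95771500958 (r = 5 + 1/((-55753 + 325652)*(-354842)) = 5 - 1/354842/269899 = 5 + (1/269899)*(-1/354842) = 5 - 1/95771500958 = 478857504789/95771500958 ≈ 5.0000)
r - D(-368) = 478857504789/95771500958 - 1*(-32) = 478857504789/95771500958 + 32 = 3543545535445/95771500958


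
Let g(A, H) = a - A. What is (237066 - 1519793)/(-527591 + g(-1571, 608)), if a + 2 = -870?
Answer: 1282727/526892 ≈ 2.4345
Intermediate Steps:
a = -872 (a = -2 - 870 = -872)
g(A, H) = -872 - A
(237066 - 1519793)/(-527591 + g(-1571, 608)) = (237066 - 1519793)/(-527591 + (-872 - 1*(-1571))) = -1282727/(-527591 + (-872 + 1571)) = -1282727/(-527591 + 699) = -1282727/(-526892) = -1282727*(-1/526892) = 1282727/526892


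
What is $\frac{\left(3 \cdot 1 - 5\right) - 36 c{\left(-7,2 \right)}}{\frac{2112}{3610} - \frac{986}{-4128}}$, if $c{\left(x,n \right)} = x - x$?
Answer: $- \frac{7451040}{3069449} \approx -2.4275$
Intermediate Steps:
$c{\left(x,n \right)} = 0$
$\frac{\left(3 \cdot 1 - 5\right) - 36 c{\left(-7,2 \right)}}{\frac{2112}{3610} - \frac{986}{-4128}} = \frac{\left(3 \cdot 1 - 5\right) - 0}{\frac{2112}{3610} - \frac{986}{-4128}} = \frac{\left(3 - 5\right) + 0}{2112 \cdot \frac{1}{3610} - - \frac{493}{2064}} = \frac{-2 + 0}{\frac{1056}{1805} + \frac{493}{2064}} = - \frac{2}{\frac{3069449}{3725520}} = \left(-2\right) \frac{3725520}{3069449} = - \frac{7451040}{3069449}$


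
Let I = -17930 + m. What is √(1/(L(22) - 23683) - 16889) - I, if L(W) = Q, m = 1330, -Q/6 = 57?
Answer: 16600 + I*√405758226/155 ≈ 16600.0 + 129.96*I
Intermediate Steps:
Q = -342 (Q = -6*57 = -342)
L(W) = -342
I = -16600 (I = -17930 + 1330 = -16600)
√(1/(L(22) - 23683) - 16889) - I = √(1/(-342 - 23683) - 16889) - 1*(-16600) = √(1/(-24025) - 16889) + 16600 = √(-1/24025 - 16889) + 16600 = √(-405758226/24025) + 16600 = I*√405758226/155 + 16600 = 16600 + I*√405758226/155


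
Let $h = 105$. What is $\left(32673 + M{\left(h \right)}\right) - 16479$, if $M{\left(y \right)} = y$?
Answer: $16299$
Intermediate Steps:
$\left(32673 + M{\left(h \right)}\right) - 16479 = \left(32673 + 105\right) - 16479 = 32778 - 16479 = 16299$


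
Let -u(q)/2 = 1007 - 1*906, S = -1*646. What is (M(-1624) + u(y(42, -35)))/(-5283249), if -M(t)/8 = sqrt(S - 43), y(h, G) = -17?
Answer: 202/5283249 + 8*I*sqrt(689)/5283249 ≈ 3.8234e-5 + 3.9746e-5*I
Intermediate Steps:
S = -646
M(t) = -8*I*sqrt(689) (M(t) = -8*sqrt(-646 - 43) = -8*I*sqrt(689))
u(q) = -202 (u(q) = -2*(1007 - 1*906) = -2*(1007 - 906) = -2*101 = -202)
(M(-1624) + u(y(42, -35)))/(-5283249) = (-8*I*sqrt(689) - 202)/(-5283249) = (-202 - 8*I*sqrt(689))*(-1/5283249) = 202/5283249 + 8*I*sqrt(689)/5283249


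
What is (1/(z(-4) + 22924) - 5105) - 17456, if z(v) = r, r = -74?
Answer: -515518849/22850 ≈ -22561.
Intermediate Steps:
z(v) = -74
(1/(z(-4) + 22924) - 5105) - 17456 = (1/(-74 + 22924) - 5105) - 17456 = (1/22850 - 5105) - 17456 = -116649249/22850 - 17456 = -515518849/22850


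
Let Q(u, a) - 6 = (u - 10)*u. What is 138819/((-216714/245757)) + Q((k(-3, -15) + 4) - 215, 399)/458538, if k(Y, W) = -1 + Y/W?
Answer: -10863439900650681/69008058425 ≈ -1.5742e+5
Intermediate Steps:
Q(u, a) = 6 + u*(-10 + u) (Q(u, a) = 6 + (u - 10)*u = 6 + (-10 + u)*u = 6 + u*(-10 + u))
138819/((-216714/245757)) + Q((k(-3, -15) + 4) - 215, 399)/458538 = 138819/((-216714/245757)) + (6 + (((-3 - 1*(-15))/(-15) + 4) - 215)**2 - 10*(((-3 - 1*(-15))/(-15) + 4) - 215))/458538 = 138819/((-216714*1/245757)) + (6 + ((-(-3 + 15)/15 + 4) - 215)**2 - 10*((-(-3 + 15)/15 + 4) - 215))*(1/458538) = 138819/(-72238/81919) + (6 + ((-1/15*12 + 4) - 215)**2 - 10*((-1/15*12 + 4) - 215))*(1/458538) = 138819*(-81919/72238) + (6 + ((-4/5 + 4) - 215)**2 - 10*((-4/5 + 4) - 215))*(1/458538) = -11371913661/72238 + (6 + (16/5 - 215)**2 - 10*(16/5 - 215))*(1/458538) = -11371913661/72238 + (6 + (-1059/5)**2 - 10*(-1059/5))*(1/458538) = -11371913661/72238 + (6 + 1121481/25 + 2118)*(1/458538) = -11371913661/72238 + (1174581/25)*(1/458538) = -11371913661/72238 + 391527/3821150 = -10863439900650681/69008058425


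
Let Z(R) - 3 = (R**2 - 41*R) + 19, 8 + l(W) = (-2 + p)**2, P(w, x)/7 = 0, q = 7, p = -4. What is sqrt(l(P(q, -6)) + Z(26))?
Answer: 2*I*sqrt(85) ≈ 18.439*I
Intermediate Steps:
P(w, x) = 0 (P(w, x) = 7*0 = 0)
l(W) = 28 (l(W) = -8 + (-2 - 4)**2 = -8 + (-6)**2 = -8 + 36 = 28)
Z(R) = 22 + R**2 - 41*R (Z(R) = 3 + ((R**2 - 41*R) + 19) = 3 + (19 + R**2 - 41*R) = 22 + R**2 - 41*R)
sqrt(l(P(q, -6)) + Z(26)) = sqrt(28 + (22 + 26**2 - 41*26)) = sqrt(28 + (22 + 676 - 1066)) = sqrt(28 - 368) = sqrt(-340) = 2*I*sqrt(85)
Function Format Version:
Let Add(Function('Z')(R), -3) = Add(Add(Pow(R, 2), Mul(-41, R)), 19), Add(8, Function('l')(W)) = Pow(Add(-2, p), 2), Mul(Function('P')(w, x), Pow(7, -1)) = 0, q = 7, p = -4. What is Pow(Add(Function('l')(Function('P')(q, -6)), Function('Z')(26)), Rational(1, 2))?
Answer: Mul(2, I, Pow(85, Rational(1, 2))) ≈ Mul(18.439, I)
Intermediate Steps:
Function('P')(w, x) = 0 (Function('P')(w, x) = Mul(7, 0) = 0)
Function('l')(W) = 28 (Function('l')(W) = Add(-8, Pow(Add(-2, -4), 2)) = Add(-8, Pow(-6, 2)) = Add(-8, 36) = 28)
Function('Z')(R) = Add(22, Pow(R, 2), Mul(-41, R)) (Function('Z')(R) = Add(3, Add(Add(Pow(R, 2), Mul(-41, R)), 19)) = Add(3, Add(19, Pow(R, 2), Mul(-41, R))) = Add(22, Pow(R, 2), Mul(-41, R)))
Pow(Add(Function('l')(Function('P')(q, -6)), Function('Z')(26)), Rational(1, 2)) = Pow(Add(28, Add(22, Pow(26, 2), Mul(-41, 26))), Rational(1, 2)) = Pow(Add(28, Add(22, 676, -1066)), Rational(1, 2)) = Pow(Add(28, -368), Rational(1, 2)) = Pow(-340, Rational(1, 2)) = Mul(2, I, Pow(85, Rational(1, 2)))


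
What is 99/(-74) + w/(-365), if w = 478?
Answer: -71507/27010 ≈ -2.6474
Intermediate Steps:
99/(-74) + w/(-365) = 99/(-74) + 478/(-365) = 99*(-1/74) + 478*(-1/365) = -99/74 - 478/365 = -71507/27010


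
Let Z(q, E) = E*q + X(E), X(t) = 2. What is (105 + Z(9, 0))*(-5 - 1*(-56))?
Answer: 5457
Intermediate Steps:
Z(q, E) = 2 + E*q (Z(q, E) = E*q + 2 = 2 + E*q)
(105 + Z(9, 0))*(-5 - 1*(-56)) = (105 + (2 + 0*9))*(-5 - 1*(-56)) = (105 + (2 + 0))*(-5 + 56) = (105 + 2)*51 = 107*51 = 5457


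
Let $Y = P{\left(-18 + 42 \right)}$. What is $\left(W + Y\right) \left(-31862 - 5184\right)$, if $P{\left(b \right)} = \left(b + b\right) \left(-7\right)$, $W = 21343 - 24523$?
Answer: $130253736$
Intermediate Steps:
$W = -3180$ ($W = 21343 - 24523 = -3180$)
$P{\left(b \right)} = - 14 b$ ($P{\left(b \right)} = 2 b \left(-7\right) = - 14 b$)
$Y = -336$ ($Y = - 14 \left(-18 + 42\right) = \left(-14\right) 24 = -336$)
$\left(W + Y\right) \left(-31862 - 5184\right) = \left(-3180 - 336\right) \left(-31862 - 5184\right) = \left(-3516\right) \left(-37046\right) = 130253736$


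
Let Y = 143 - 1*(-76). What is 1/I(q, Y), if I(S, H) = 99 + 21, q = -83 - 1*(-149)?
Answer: 1/120 ≈ 0.0083333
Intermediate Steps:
q = 66 (q = -83 + 149 = 66)
Y = 219 (Y = 143 + 76 = 219)
I(S, H) = 120
1/I(q, Y) = 1/120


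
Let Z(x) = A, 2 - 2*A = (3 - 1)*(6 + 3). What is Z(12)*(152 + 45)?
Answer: -1576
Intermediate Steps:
A = -8 (A = 1 - (3 - 1)*(6 + 3)/2 = 1 - 9 = -8)
Z(x) = -8
Z(12)*(152 + 45) = -8*(152 + 45) = -8*197 = -1576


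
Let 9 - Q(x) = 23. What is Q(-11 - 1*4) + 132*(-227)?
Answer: -29978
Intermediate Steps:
Q(x) = -14 (Q(x) = 9 - 1*23 = 9 - 23 = -14)
Q(-11 - 1*4) + 132*(-227) = -14 + 132*(-227) = -14 - 29964 = -29978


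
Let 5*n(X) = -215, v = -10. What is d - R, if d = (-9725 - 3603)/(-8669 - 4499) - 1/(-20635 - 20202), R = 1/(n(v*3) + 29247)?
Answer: 993429348125/981512884604 ≈ 1.0121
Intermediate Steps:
n(X) = -43 (n(X) = (1/5)*(-215) = -43)
R = 1/29204 (R = 1/(-43 + 29247) = 1/29204 ≈ 3.4242e-5)
d = 34018044/33608851 (d = -13328/(-13168) - 1/(-40837) = -13328*(-1/13168) - 1*(-1/40837) = 833/823 + 1/40837 = 34018044/33608851 ≈ 1.0122)
d - R = 34018044/33608851 - 1*1/29204 = 34018044/33608851 - 1/29204 = 993429348125/981512884604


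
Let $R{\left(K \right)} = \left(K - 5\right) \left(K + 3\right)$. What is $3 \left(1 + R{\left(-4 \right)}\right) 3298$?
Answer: $98940$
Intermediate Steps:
$R{\left(K \right)} = \left(-5 + K\right) \left(3 + K\right)$
$3 \left(1 + R{\left(-4 \right)}\right) 3298 = 3 \left(1 - \left(7 - 16\right)\right) 3298 = 3 \left(1 + \left(-15 + 16 + 8\right)\right) 3298 = 3 \left(1 + 9\right) 3298 = 3 \cdot 10 \cdot 3298 = 30 \cdot 3298 = 98940$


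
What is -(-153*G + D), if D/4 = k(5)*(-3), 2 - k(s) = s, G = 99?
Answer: 15111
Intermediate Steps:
k(s) = 2 - s
D = 36 (D = 4*((2 - 1*5)*(-3)) = 4*((2 - 5)*(-3)) = 4*(-3*(-3)) = 4*9 = 36)
-(-153*G + D) = -(-153*99 + 36) = -(-15147 + 36) = -1*(-15111) = 15111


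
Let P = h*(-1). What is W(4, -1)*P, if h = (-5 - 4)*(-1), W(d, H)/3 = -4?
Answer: 108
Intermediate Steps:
W(d, H) = -12 (W(d, H) = 3*(-4) = -12)
h = 9 (h = -9*(-1) = 9)
P = -9 (P = 9*(-1) = -9)
W(4, -1)*P = -12*(-9) = 108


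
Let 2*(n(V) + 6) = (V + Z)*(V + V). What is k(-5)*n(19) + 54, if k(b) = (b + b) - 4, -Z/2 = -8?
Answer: -9172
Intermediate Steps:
Z = 16 (Z = -2*(-8) = 16)
n(V) = -6 + V*(16 + V) (n(V) = -6 + ((V + 16)*(V + V))/2 = -6 + ((16 + V)*(2*V))/2 = -6 + (2*V*(16 + V))/2 = -6 + V*(16 + V))
k(b) = -4 + 2*b (k(b) = 2*b - 4 = -4 + 2*b)
k(-5)*n(19) + 54 = (-4 + 2*(-5))*(-6 + 19² + 16*19) + 54 = (-4 - 10)*(-6 + 361 + 304) + 54 = -14*659 + 54 = -9226 + 54 = -9172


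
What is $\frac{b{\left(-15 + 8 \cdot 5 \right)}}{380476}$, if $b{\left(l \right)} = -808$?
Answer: $- \frac{202}{95119} \approx -0.0021237$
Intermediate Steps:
$\frac{b{\left(-15 + 8 \cdot 5 \right)}}{380476} = - \frac{808}{380476} = \left(-808\right) \frac{1}{380476} = - \frac{202}{95119}$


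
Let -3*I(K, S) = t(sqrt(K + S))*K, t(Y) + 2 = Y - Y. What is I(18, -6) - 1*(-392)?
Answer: 404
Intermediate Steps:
t(Y) = -2 (t(Y) = -2 + (Y - Y) = -2 + 0 = -2)
I(K, S) = 2*K/3 (I(K, S) = -(-2)*K/3 = 2*K/3)
I(18, -6) - 1*(-392) = (2/3)*18 - 1*(-392) = 12 + 392 = 404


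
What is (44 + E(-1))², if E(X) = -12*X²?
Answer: 1024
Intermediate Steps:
(44 + E(-1))² = (44 - 12*(-1)²)² = (44 - 12*1)² = (44 - 12)² = 32² = 1024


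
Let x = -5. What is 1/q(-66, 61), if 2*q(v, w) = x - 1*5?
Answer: -⅕ ≈ -0.20000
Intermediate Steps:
q(v, w) = -5 (q(v, w) = (-5 - 1*5)/2 = (-5 - 5)/2 = (½)*(-10) = -5)
1/q(-66, 61) = 1/(-5) = -⅕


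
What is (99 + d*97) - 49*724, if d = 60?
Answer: -29557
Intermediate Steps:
(99 + d*97) - 49*724 = (99 + 60*97) - 49*724 = (99 + 5820) - 35476 = 5919 - 35476 = -29557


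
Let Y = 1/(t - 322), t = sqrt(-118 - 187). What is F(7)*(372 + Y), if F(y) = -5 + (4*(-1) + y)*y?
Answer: 618937376/103989 - 16*I*sqrt(305)/103989 ≈ 5952.0 - 0.0026871*I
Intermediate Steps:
t = I*sqrt(305) (t = sqrt(-305) = I*sqrt(305) ≈ 17.464*I)
F(y) = -5 + y*(-4 + y) (F(y) = -5 + (-4 + y)*y = -5 + y*(-4 + y))
Y = 1/(-322 + I*sqrt(305)) (Y = 1/(I*sqrt(305) - 322) = 1/(-322 + I*sqrt(305)) ≈ -0.0030965 - 0.00016794*I)
F(7)*(372 + Y) = (-5 + 7**2 - 4*7)*(372 + (-322/103989 - I*sqrt(305)/103989)) = (-5 + 49 - 28)*(38683586/103989 - I*sqrt(305)/103989) = 16*(38683586/103989 - I*sqrt(305)/103989) = 618937376/103989 - 16*I*sqrt(305)/103989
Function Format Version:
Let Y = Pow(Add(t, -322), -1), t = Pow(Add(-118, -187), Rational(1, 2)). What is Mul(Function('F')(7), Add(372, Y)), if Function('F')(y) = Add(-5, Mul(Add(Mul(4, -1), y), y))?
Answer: Add(Rational(618937376, 103989), Mul(Rational(-16, 103989), I, Pow(305, Rational(1, 2)))) ≈ Add(5952.0, Mul(-0.0026871, I))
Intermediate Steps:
t = Mul(I, Pow(305, Rational(1, 2))) (t = Pow(-305, Rational(1, 2)) = Mul(I, Pow(305, Rational(1, 2))) ≈ Mul(17.464, I))
Function('F')(y) = Add(-5, Mul(y, Add(-4, y))) (Function('F')(y) = Add(-5, Mul(Add(-4, y), y)) = Add(-5, Mul(y, Add(-4, y))))
Y = Pow(Add(-322, Mul(I, Pow(305, Rational(1, 2)))), -1) (Y = Pow(Add(Mul(I, Pow(305, Rational(1, 2))), -322), -1) = Pow(Add(-322, Mul(I, Pow(305, Rational(1, 2)))), -1) ≈ Add(-0.0030965, Mul(-0.00016794, I)))
Mul(Function('F')(7), Add(372, Y)) = Mul(Add(-5, Pow(7, 2), Mul(-4, 7)), Add(372, Add(Rational(-322, 103989), Mul(Rational(-1, 103989), I, Pow(305, Rational(1, 2)))))) = Mul(Add(-5, 49, -28), Add(Rational(38683586, 103989), Mul(Rational(-1, 103989), I, Pow(305, Rational(1, 2))))) = Mul(16, Add(Rational(38683586, 103989), Mul(Rational(-1, 103989), I, Pow(305, Rational(1, 2))))) = Add(Rational(618937376, 103989), Mul(Rational(-16, 103989), I, Pow(305, Rational(1, 2))))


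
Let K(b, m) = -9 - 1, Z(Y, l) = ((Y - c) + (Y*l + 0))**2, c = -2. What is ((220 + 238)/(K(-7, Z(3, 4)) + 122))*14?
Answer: 229/4 ≈ 57.250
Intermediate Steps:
Z(Y, l) = (2 + Y + Y*l)**2 (Z(Y, l) = ((Y - 1*(-2)) + (Y*l + 0))**2 = ((Y + 2) + Y*l)**2 = ((2 + Y) + Y*l)**2 = (2 + Y + Y*l)**2)
K(b, m) = -10
((220 + 238)/(K(-7, Z(3, 4)) + 122))*14 = ((220 + 238)/(-10 + 122))*14 = (458/112)*14 = (458*(1/112))*14 = (229/56)*14 = 229/4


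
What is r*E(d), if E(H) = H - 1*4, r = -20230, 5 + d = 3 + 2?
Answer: 80920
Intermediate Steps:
d = 0 (d = -5 + (3 + 2) = -5 + 5 = 0)
E(H) = -4 + H (E(H) = H - 4 = -4 + H)
r*E(d) = -20230*(-4 + 0) = -20230*(-4) = 80920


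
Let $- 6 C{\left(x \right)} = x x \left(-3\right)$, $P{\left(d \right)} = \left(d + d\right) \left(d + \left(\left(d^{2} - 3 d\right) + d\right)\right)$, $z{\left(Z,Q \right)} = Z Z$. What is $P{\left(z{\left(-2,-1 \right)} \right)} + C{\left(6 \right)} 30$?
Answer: $636$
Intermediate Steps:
$z{\left(Z,Q \right)} = Z^{2}$
$P{\left(d \right)} = 2 d \left(d^{2} - d\right)$ ($P{\left(d \right)} = 2 d \left(d + \left(d^{2} - 2 d\right)\right) = 2 d \left(d^{2} - d\right)$)
$C{\left(x \right)} = \frac{x^{2}}{2}$ ($C{\left(x \right)} = - \frac{x x \left(-3\right)}{6} = - \frac{x^{2} \left(-3\right)}{6} = - \frac{\left(-3\right) x^{2}}{6} = \frac{x^{2}}{2}$)
$P{\left(z{\left(-2,-1 \right)} \right)} + C{\left(6 \right)} 30 = 2 \left(\left(-2\right)^{2}\right)^{2} \left(-1 + \left(-2\right)^{2}\right) + \frac{6^{2}}{2} \cdot 30 = 2 \cdot 4^{2} \left(-1 + 4\right) + \frac{1}{2} \cdot 36 \cdot 30 = 2 \cdot 16 \cdot 3 + 18 \cdot 30 = 96 + 540 = 636$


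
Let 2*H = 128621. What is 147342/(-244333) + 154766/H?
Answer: 56677606774/31426354793 ≈ 1.8035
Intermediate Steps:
H = 128621/2 (H = (1/2)*128621 = 128621/2 ≈ 64311.)
147342/(-244333) + 154766/H = 147342/(-244333) + 154766/(128621/2) = 147342*(-1/244333) + 154766*(2/128621) = -147342/244333 + 309532/128621 = 56677606774/31426354793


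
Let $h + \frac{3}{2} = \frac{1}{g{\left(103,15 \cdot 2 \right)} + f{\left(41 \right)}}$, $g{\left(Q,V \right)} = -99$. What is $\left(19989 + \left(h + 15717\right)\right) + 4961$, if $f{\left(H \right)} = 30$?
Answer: $\frac{5611837}{138} \approx 40666.0$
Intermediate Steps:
$h = - \frac{209}{138}$ ($h = - \frac{3}{2} + \frac{1}{-99 + 30} = - \frac{3}{2} + \frac{1}{-69} = - \frac{3}{2} - \frac{1}{69} = - \frac{209}{138} \approx -1.5145$)
$\left(19989 + \left(h + 15717\right)\right) + 4961 = \left(19989 + \left(- \frac{209}{138} + 15717\right)\right) + 4961 = \left(19989 + \frac{2168737}{138}\right) + 4961 = \frac{4927219}{138} + 4961 = \frac{5611837}{138}$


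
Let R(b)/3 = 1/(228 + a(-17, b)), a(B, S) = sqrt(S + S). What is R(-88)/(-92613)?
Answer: I/(123484*(sqrt(11) - 57*I)) ≈ -1.4159e-7 + 8.2389e-9*I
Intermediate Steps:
a(B, S) = sqrt(2)*sqrt(S) (a(B, S) = sqrt(2*S) = sqrt(2)*sqrt(S))
R(b) = 3/(228 + sqrt(2)*sqrt(b))
R(-88)/(-92613) = (3/(228 + sqrt(2)*sqrt(-88)))/(-92613) = (3/(228 + sqrt(2)*(2*I*sqrt(22))))*(-1/92613) = (3/(228 + 4*I*sqrt(11)))*(-1/92613) = -1/(30871*(228 + 4*I*sqrt(11)))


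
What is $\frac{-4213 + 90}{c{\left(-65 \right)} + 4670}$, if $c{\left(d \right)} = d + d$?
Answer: $- \frac{4123}{4540} \approx -0.90815$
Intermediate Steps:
$c{\left(d \right)} = 2 d$
$\frac{-4213 + 90}{c{\left(-65 \right)} + 4670} = \frac{-4213 + 90}{2 \left(-65\right) + 4670} = - \frac{4123}{-130 + 4670} = - \frac{4123}{4540}$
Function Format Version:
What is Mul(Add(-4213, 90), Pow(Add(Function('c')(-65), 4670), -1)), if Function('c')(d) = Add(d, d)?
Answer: Rational(-4123, 4540) ≈ -0.90815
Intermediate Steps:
Function('c')(d) = Mul(2, d)
Mul(Add(-4213, 90), Pow(Add(Function('c')(-65), 4670), -1)) = Mul(Add(-4213, 90), Pow(Add(Mul(2, -65), 4670), -1)) = Mul(-4123, Pow(Add(-130, 4670), -1)) = Mul(-4123, Pow(4540, -1)) = Mul(-4123, Rational(1, 4540)) = Rational(-4123, 4540)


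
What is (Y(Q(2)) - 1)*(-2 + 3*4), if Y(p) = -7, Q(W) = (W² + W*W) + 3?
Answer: -80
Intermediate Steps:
Q(W) = 3 + 2*W² (Q(W) = (W² + W²) + 3 = 2*W² + 3 = 3 + 2*W²)
(Y(Q(2)) - 1)*(-2 + 3*4) = (-7 - 1)*(-2 + 3*4) = -8*(-2 + 12) = -8*10 = -80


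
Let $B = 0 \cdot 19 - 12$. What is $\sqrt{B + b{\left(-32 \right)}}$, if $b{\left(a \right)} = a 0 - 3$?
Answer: $i \sqrt{15} \approx 3.873 i$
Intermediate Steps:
$b{\left(a \right)} = -3$ ($b{\left(a \right)} = 0 - 3 = -3$)
$B = -12$ ($B = 0 - 12 = -12$)
$\sqrt{B + b{\left(-32 \right)}} = \sqrt{-12 - 3} = \sqrt{-15} = i \sqrt{15}$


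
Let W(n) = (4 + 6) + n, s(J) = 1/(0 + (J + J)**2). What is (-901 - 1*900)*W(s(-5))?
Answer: -1802801/100 ≈ -18028.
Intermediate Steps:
s(J) = 1/(4*J**2) (s(J) = 1/(0 + (2*J)**2) = 1/(0 + 4*J**2) = 1/(4*J**2))
W(n) = 10 + n
(-901 - 1*900)*W(s(-5)) = (-901 - 1*900)*(10 + (1/4)/(-5)**2) = (-901 - 900)*(10 + (1/4)*(1/25)) = -1801*(10 + 1/100) = -1801*1001/100 = -1802801/100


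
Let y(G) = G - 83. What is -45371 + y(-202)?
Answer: -45656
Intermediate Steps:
y(G) = -83 + G
-45371 + y(-202) = -45371 + (-83 - 202) = -45371 - 285 = -45656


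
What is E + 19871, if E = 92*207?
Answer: 38915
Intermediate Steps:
E = 19044
E + 19871 = 19044 + 19871 = 38915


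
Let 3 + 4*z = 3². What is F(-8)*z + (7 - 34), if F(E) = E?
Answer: -39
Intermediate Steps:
z = 3/2 (z = -¾ + (¼)*3² = -¾ + (¼)*9 = -¾ + 9/4 = 3/2 ≈ 1.5000)
F(-8)*z + (7 - 34) = -8*3/2 + (7 - 34) = -12 - 27 = -39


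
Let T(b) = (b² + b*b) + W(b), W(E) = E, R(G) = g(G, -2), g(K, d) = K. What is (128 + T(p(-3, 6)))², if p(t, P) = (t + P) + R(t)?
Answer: 16384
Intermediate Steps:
R(G) = G
p(t, P) = P + 2*t (p(t, P) = (t + P) + t = (P + t) + t = P + 2*t)
T(b) = b + 2*b² (T(b) = (b² + b*b) + b = (b² + b²) + b = 2*b² + b = b + 2*b²)
(128 + T(p(-3, 6)))² = (128 + (6 + 2*(-3))*(1 + 2*(6 + 2*(-3))))² = (128 + (6 - 6)*(1 + 2*(6 - 6)))² = (128 + 0*(1 + 2*0))² = (128 + 0*(1 + 0))² = (128 + 0*1)² = (128 + 0)² = 128² = 16384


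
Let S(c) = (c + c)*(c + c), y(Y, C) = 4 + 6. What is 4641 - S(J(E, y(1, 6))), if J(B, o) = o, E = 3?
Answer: 4241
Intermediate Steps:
y(Y, C) = 10
S(c) = 4*c**2 (S(c) = (2*c)*(2*c) = 4*c**2)
4641 - S(J(E, y(1, 6))) = 4641 - 4*10**2 = 4641 - 4*100 = 4641 - 1*400 = 4641 - 400 = 4241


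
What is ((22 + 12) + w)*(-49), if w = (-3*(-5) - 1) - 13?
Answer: -1715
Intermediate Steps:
w = 1 (w = (15 - 1) - 13 = 14 - 13 = 1)
((22 + 12) + w)*(-49) = ((22 + 12) + 1)*(-49) = (34 + 1)*(-49) = 35*(-49) = -1715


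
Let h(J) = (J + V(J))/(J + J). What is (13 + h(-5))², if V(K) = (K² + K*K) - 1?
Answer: 1849/25 ≈ 73.960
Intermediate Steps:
V(K) = -1 + 2*K² (V(K) = (K² + K²) - 1 = 2*K² - 1 = -1 + 2*K²)
h(J) = (-1 + J + 2*J²)/(2*J) (h(J) = (J + (-1 + 2*J²))/(J + J) = (-1 + J + 2*J²)/((2*J)) = (-1 + J + 2*J²)*(1/(2*J)) = (-1 + J + 2*J²)/(2*J))
(13 + h(-5))² = (13 + (½ - 5 - ½/(-5)))² = (13 + (½ - 5 - ½*(-⅕)))² = (13 + (½ - 5 + ⅒))² = (13 - 22/5)² = (43/5)² = 1849/25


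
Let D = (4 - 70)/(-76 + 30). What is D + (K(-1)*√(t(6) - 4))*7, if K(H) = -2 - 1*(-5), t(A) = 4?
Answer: 33/23 ≈ 1.4348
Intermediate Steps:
K(H) = 3 (K(H) = -2 + 5 = 3)
D = 33/23 (D = -66/(-46) = -66*(-1/46) = 33/23 ≈ 1.4348)
D + (K(-1)*√(t(6) - 4))*7 = 33/23 + (3*√(4 - 4))*7 = 33/23 + (3*√0)*7 = 33/23 + (3*0)*7 = 33/23 + 0*7 = 33/23 + 0 = 33/23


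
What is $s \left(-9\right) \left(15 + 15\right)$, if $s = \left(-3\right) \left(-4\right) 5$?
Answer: $-16200$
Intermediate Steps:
$s = 60$ ($s = 12 \cdot 5 = 60$)
$s \left(-9\right) \left(15 + 15\right) = 60 \left(-9\right) \left(15 + 15\right) = \left(-540\right) 30 = -16200$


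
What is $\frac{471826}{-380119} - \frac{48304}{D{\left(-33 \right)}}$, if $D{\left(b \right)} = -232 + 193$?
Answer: $\frac{18342866962}{14824641} \approx 1237.3$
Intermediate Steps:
$D{\left(b \right)} = -39$
$\frac{471826}{-380119} - \frac{48304}{D{\left(-33 \right)}} = \frac{471826}{-380119} - \frac{48304}{-39} = 471826 \left(- \frac{1}{380119}\right) - - \frac{48304}{39} = - \frac{471826}{380119} + \frac{48304}{39} = \frac{18342866962}{14824641}$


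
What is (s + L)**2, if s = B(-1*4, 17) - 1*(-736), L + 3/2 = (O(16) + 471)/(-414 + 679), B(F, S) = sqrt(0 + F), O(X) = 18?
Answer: 152304085569/280900 + 780526*I/265 ≈ 5.422e+5 + 2945.4*I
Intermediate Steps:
B(F, S) = sqrt(F)
L = 183/530 (L = -3/2 + (18 + 471)/(-414 + 679) = -3/2 + 489/265 = 183/530 ≈ 0.34528)
s = 736 + 2*I (s = sqrt(-1*4) - 1*(-736) = sqrt(-4) + 736 = 2*I + 736 = 736 + 2*I ≈ 736.0 + 2.0*I)
(s + L)**2 = ((736 + 2*I) + 183/530)**2 = (390263/530 + 2*I)**2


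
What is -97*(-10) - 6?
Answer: 964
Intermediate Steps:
-97*(-10) - 6 = 970 - 6 = 964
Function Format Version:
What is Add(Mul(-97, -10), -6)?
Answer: 964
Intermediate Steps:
Add(Mul(-97, -10), -6) = Add(970, -6) = 964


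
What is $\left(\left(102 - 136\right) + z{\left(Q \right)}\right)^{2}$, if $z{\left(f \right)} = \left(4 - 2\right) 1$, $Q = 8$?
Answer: $1024$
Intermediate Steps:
$z{\left(f \right)} = 2$ ($z{\left(f \right)} = 2 \cdot 1 = 2$)
$\left(\left(102 - 136\right) + z{\left(Q \right)}\right)^{2} = \left(\left(102 - 136\right) + 2\right)^{2} = \left(-34 + 2\right)^{2} = \left(-32\right)^{2} = 1024$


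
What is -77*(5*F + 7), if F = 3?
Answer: -1694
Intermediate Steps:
-77*(5*F + 7) = -77*(5*3 + 7) = -77*(15 + 7) = -77*22 = -1694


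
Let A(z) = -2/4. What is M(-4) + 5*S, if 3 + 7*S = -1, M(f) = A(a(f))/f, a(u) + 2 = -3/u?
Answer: -153/56 ≈ -2.7321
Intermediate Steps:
a(u) = -2 - 3/u
A(z) = -1/2 (A(z) = -2*1/4 = -1/2)
M(f) = -1/(2*f)
S = -4/7 (S = -3/7 + (1/7)*(-1) = -3/7 - 1/7 = -4/7 ≈ -0.57143)
M(-4) + 5*S = -1/2/(-4) + 5*(-4/7) = -1/2*(-1/4) - 20/7 = 1/8 - 20/7 = -153/56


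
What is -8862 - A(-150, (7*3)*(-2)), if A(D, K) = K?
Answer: -8820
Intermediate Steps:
-8862 - A(-150, (7*3)*(-2)) = -8862 - 7*3*(-2) = -8862 - 21*(-2) = -8862 - 1*(-42) = -8862 + 42 = -8820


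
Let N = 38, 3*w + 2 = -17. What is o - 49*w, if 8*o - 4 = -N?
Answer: 3673/12 ≈ 306.08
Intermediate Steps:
w = -19/3 (w = -2/3 + (1/3)*(-17) = -2/3 - 17/3 = -19/3 ≈ -6.3333)
o = -17/4 (o = 1/2 + (-1*38)/8 = 1/2 + (1/8)*(-38) = 1/2 - 19/4 = -17/4 ≈ -4.2500)
o - 49*w = -17/4 - 49*(-19/3) = -17/4 + 931/3 = 3673/12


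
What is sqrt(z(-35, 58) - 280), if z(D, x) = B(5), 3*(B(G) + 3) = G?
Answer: 2*I*sqrt(633)/3 ≈ 16.773*I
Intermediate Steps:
B(G) = -3 + G/3
z(D, x) = -4/3 (z(D, x) = -3 + (1/3)*5 = -3 + 5/3 = -4/3)
sqrt(z(-35, 58) - 280) = sqrt(-4/3 - 280) = sqrt(-844/3) = 2*I*sqrt(633)/3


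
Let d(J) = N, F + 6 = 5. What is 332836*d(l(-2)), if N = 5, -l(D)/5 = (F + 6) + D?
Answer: 1664180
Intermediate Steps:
F = -1 (F = -6 + 5 = -1)
l(D) = -25 - 5*D (l(D) = -5*((-1 + 6) + D) = -5*(5 + D) = -25 - 5*D)
d(J) = 5
332836*d(l(-2)) = 332836*5 = 1664180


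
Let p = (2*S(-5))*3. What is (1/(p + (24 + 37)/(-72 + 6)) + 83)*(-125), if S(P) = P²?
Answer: -102087875/9839 ≈ -10376.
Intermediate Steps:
p = 150 (p = (2*(-5)²)*3 = (2*25)*3 = 50*3 = 150)
(1/(p + (24 + 37)/(-72 + 6)) + 83)*(-125) = (1/(150 + (24 + 37)/(-72 + 6)) + 83)*(-125) = (1/(150 + 61/(-66)) + 83)*(-125) = (1/(150 + 61*(-1/66)) + 83)*(-125) = (1/(150 - 61/66) + 83)*(-125) = (1/(9839/66) + 83)*(-125) = (66/9839 + 83)*(-125) = (816703/9839)*(-125) = -102087875/9839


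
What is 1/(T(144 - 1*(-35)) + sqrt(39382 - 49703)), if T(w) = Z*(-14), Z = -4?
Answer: 56/13457 - I*sqrt(10321)/13457 ≈ 0.0041614 - 0.0075494*I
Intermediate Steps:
T(w) = 56 (T(w) = -4*(-14) = 56)
1/(T(144 - 1*(-35)) + sqrt(39382 - 49703)) = 1/(56 + sqrt(39382 - 49703)) = 1/(56 + sqrt(-10321)) = 1/(56 + I*sqrt(10321))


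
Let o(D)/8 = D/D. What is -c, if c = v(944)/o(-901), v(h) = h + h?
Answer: -236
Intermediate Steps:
v(h) = 2*h
o(D) = 8 (o(D) = 8*(D/D) = 8*1 = 8)
c = 236 (c = (2*944)/8 = 1888*(1/8) = 236)
-c = -1*236 = -236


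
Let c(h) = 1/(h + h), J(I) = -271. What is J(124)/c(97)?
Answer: -52574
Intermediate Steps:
c(h) = 1/(2*h)
J(124)/c(97) = -271/((1/2)/97) = -271/((1/2)*(1/97)) = -271/1/194 = -271*194 = -52574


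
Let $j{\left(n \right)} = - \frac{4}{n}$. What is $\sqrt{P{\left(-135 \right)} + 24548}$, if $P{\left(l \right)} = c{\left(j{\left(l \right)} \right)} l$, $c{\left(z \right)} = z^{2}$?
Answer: $\frac{2 \sqrt{12427365}}{45} \approx 156.68$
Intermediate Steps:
$P{\left(l \right)} = \frac{16}{l}$ ($P{\left(l \right)} = \left(- \frac{4}{l}\right)^{2} l = \frac{16}{l^{2}} l = \frac{16}{l}$)
$\sqrt{P{\left(-135 \right)} + 24548} = \sqrt{\frac{16}{-135} + 24548} = \sqrt{16 \left(- \frac{1}{135}\right) + 24548} = \sqrt{- \frac{16}{135} + 24548} = \sqrt{\frac{3313964}{135}} = \frac{2 \sqrt{12427365}}{45}$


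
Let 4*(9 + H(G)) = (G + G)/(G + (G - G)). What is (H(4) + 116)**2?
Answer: 46225/4 ≈ 11556.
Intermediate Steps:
H(G) = -17/2 (H(G) = -9 + ((G + G)/(G + (G - G)))/4 = -9 + ((2*G)/(G + 0))/4 = -9 + ((2*G)/G)/4 = -9 + (1/4)*2 = -9 + 1/2 = -17/2)
(H(4) + 116)**2 = (-17/2 + 116)**2 = (215/2)**2 = 46225/4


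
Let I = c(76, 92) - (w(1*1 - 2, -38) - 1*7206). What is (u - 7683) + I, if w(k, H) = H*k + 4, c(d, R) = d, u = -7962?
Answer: -8405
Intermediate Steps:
w(k, H) = 4 + H*k
I = 7240 (I = 76 - ((4 - 38*(1*1 - 2)) - 1*7206) = 76 - ((4 - 38*(1 - 2)) - 7206) = 76 - ((4 - 38*(-1)) - 7206) = 76 - ((4 + 38) - 7206) = 76 - (42 - 7206) = 76 - 1*(-7164) = 76 + 7164 = 7240)
(u - 7683) + I = (-7962 - 7683) + 7240 = -15645 + 7240 = -8405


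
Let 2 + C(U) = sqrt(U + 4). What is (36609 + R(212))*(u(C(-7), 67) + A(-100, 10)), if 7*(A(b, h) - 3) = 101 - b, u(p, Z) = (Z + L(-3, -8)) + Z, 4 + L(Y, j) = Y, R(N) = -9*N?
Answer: 38552811/7 ≈ 5.5075e+6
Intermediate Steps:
C(U) = -2 + sqrt(4 + U) (C(U) = -2 + sqrt(U + 4) = -2 + sqrt(4 + U))
L(Y, j) = -4 + Y
u(p, Z) = -7 + 2*Z (u(p, Z) = (Z + (-4 - 3)) + Z = (Z - 7) + Z = (-7 + Z) + Z = -7 + 2*Z)
A(b, h) = 122/7 - b/7 (A(b, h) = 3 + (101 - b)/7 = 3 + (101/7 - b/7) = 122/7 - b/7)
(36609 + R(212))*(u(C(-7), 67) + A(-100, 10)) = (36609 - 9*212)*((-7 + 2*67) + (122/7 - 1/7*(-100))) = (36609 - 1908)*((-7 + 134) + (122/7 + 100/7)) = 34701*(127 + 222/7) = 34701*(1111/7) = 38552811/7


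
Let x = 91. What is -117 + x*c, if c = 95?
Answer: 8528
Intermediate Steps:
-117 + x*c = -117 + 91*95 = -117 + 8645 = 8528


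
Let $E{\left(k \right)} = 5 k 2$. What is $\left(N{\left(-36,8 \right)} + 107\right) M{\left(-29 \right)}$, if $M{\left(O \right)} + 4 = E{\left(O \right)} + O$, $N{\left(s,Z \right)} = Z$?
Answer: $-37145$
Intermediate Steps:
$E{\left(k \right)} = 10 k$
$M{\left(O \right)} = -4 + 11 O$ ($M{\left(O \right)} = -4 + \left(10 O + O\right) = -4 + 11 O$)
$\left(N{\left(-36,8 \right)} + 107\right) M{\left(-29 \right)} = \left(8 + 107\right) \left(-4 + 11 \left(-29\right)\right) = 115 \left(-4 - 319\right) = 115 \left(-323\right) = -37145$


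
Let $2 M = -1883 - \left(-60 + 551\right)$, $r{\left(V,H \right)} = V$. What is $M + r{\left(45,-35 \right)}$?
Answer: $-1142$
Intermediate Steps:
$M = -1187$ ($M = \frac{-1883 - \left(-60 + 551\right)}{2} = \frac{-1883 - 491}{2} = \frac{1}{2} \left(-2374\right) = -1187$)
$M + r{\left(45,-35 \right)} = -1187 + 45 = -1142$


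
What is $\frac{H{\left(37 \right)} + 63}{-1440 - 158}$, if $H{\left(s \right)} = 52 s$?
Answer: $- \frac{1987}{1598} \approx -1.2434$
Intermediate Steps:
$\frac{H{\left(37 \right)} + 63}{-1440 - 158} = \frac{52 \cdot 37 + 63}{-1440 - 158} = \frac{1924 + 63}{-1598} = 1987 \left(- \frac{1}{1598}\right) = - \frac{1987}{1598}$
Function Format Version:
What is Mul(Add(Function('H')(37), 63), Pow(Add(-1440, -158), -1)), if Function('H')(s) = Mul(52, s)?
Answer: Rational(-1987, 1598) ≈ -1.2434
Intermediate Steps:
Mul(Add(Function('H')(37), 63), Pow(Add(-1440, -158), -1)) = Mul(Add(Mul(52, 37), 63), Pow(Add(-1440, -158), -1)) = Mul(Add(1924, 63), Pow(-1598, -1)) = Mul(1987, Rational(-1, 1598)) = Rational(-1987, 1598)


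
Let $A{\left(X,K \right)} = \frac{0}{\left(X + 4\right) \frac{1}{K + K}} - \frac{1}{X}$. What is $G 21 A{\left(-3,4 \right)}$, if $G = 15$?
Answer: $105$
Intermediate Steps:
$A{\left(X,K \right)} = - \frac{1}{X}$ ($A{\left(X,K \right)} = \frac{0}{\left(4 + X\right) \frac{1}{2 K}} - \frac{1}{X} = \frac{0}{\frac{1}{2} \frac{1}{K} \left(4 + X\right)} - \frac{1}{X} = 0 \frac{2 K}{4 + X} - \frac{1}{X} = 0 - \frac{1}{X} = - \frac{1}{X}$)
$G 21 A{\left(-3,4 \right)} = 15 \cdot 21 \left(- \frac{1}{-3}\right) = 315 \left(\left(-1\right) \left(- \frac{1}{3}\right)\right) = 315 \cdot \frac{1}{3} = 105$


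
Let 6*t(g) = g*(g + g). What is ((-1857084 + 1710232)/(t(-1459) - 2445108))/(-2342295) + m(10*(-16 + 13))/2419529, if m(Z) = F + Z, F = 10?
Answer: -81658605110608/9835783692448987455 ≈ -8.3022e-6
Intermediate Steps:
t(g) = g²/3 (t(g) = (g*(g + g))/6 = (g*(2*g))/6 = (2*g²)/6 = g²/3)
m(Z) = 10 + Z
((-1857084 + 1710232)/(t(-1459) - 2445108))/(-2342295) + m(10*(-16 + 13))/2419529 = ((-1857084 + 1710232)/((⅓)*(-1459)² - 2445108))/(-2342295) + (10 + 10*(-16 + 13))/2419529 = -146852/((⅓)*2128681 - 2445108)*(-1/2342295) + (10 + 10*(-3))*(1/2419529) = -146852/(2128681/3 - 2445108)*(-1/2342295) + (10 - 30)*(1/2419529) = -146852/(-5206643/3)*(-1/2342295) - 20*1/2419529 = -146852*(-3/5206643)*(-1/2342295) - 20/2419529 = (440556/5206643)*(-1/2342295) - 20/2419529 = -146852/4065164621895 - 20/2419529 = -81658605110608/9835783692448987455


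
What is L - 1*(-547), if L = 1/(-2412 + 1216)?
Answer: 654211/1196 ≈ 547.00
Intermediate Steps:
L = -1/1196 (L = 1/(-1196) = -1/1196 ≈ -0.00083612)
L - 1*(-547) = -1/1196 - 1*(-547) = -1/1196 + 547 = 654211/1196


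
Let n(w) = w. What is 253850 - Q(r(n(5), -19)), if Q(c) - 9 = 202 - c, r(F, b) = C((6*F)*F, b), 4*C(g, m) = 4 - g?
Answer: 507205/2 ≈ 2.5360e+5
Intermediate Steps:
C(g, m) = 1 - g/4 (C(g, m) = (4 - g)/4 = 1 - g/4)
r(F, b) = 1 - 3*F²/2 (r(F, b) = 1 - 6*F*F/4 = 1 - 3*F²/2)
Q(c) = 211 - c (Q(c) = 9 + (202 - c) = 211 - c)
253850 - Q(r(n(5), -19)) = 253850 - (211 - (1 - 3/2*5²)) = 253850 - (211 - (1 - 3/2*25)) = 253850 - (211 - (1 - 75/2)) = 253850 - (211 - 1*(-73/2)) = 253850 - (211 + 73/2) = 253850 - 1*495/2 = 253850 - 495/2 = 507205/2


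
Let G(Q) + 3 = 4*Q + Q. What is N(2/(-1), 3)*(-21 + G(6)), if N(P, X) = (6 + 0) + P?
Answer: 24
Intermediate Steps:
N(P, X) = 6 + P
G(Q) = -3 + 5*Q (G(Q) = -3 + (4*Q + Q) = -3 + 5*Q)
N(2/(-1), 3)*(-21 + G(6)) = (6 + 2/(-1))*(-21 + (-3 + 5*6)) = (6 + 2*(-1))*(-21 + (-3 + 30)) = (6 - 2)*(-21 + 27) = 4*6 = 24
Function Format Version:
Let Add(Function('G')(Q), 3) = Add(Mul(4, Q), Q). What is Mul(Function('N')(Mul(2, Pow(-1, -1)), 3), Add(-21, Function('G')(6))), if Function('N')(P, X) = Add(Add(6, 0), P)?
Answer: 24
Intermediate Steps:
Function('N')(P, X) = Add(6, P)
Function('G')(Q) = Add(-3, Mul(5, Q)) (Function('G')(Q) = Add(-3, Add(Mul(4, Q), Q)) = Add(-3, Mul(5, Q)))
Mul(Function('N')(Mul(2, Pow(-1, -1)), 3), Add(-21, Function('G')(6))) = Mul(Add(6, Mul(2, Pow(-1, -1))), Add(-21, Add(-3, Mul(5, 6)))) = Mul(Add(6, Mul(2, -1)), Add(-21, Add(-3, 30))) = Mul(Add(6, -2), Add(-21, 27)) = Mul(4, 6) = 24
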